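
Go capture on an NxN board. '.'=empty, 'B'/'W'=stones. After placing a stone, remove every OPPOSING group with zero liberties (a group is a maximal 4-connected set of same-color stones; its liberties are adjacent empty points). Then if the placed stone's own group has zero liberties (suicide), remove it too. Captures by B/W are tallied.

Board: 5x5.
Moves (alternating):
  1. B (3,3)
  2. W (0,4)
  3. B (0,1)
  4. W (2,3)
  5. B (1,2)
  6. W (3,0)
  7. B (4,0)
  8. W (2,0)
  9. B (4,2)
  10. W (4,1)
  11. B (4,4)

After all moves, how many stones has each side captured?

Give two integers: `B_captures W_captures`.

Answer: 0 1

Derivation:
Move 1: B@(3,3) -> caps B=0 W=0
Move 2: W@(0,4) -> caps B=0 W=0
Move 3: B@(0,1) -> caps B=0 W=0
Move 4: W@(2,3) -> caps B=0 W=0
Move 5: B@(1,2) -> caps B=0 W=0
Move 6: W@(3,0) -> caps B=0 W=0
Move 7: B@(4,0) -> caps B=0 W=0
Move 8: W@(2,0) -> caps B=0 W=0
Move 9: B@(4,2) -> caps B=0 W=0
Move 10: W@(4,1) -> caps B=0 W=1
Move 11: B@(4,4) -> caps B=0 W=1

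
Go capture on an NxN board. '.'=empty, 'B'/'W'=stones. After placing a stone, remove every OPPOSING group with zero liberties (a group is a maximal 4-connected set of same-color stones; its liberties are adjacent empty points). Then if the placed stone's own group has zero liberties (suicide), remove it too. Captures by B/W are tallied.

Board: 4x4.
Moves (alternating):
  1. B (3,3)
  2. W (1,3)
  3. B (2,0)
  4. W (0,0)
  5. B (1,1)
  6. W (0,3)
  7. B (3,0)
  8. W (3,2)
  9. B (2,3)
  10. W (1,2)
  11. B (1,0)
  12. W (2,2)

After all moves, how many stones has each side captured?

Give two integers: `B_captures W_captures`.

Move 1: B@(3,3) -> caps B=0 W=0
Move 2: W@(1,3) -> caps B=0 W=0
Move 3: B@(2,0) -> caps B=0 W=0
Move 4: W@(0,0) -> caps B=0 W=0
Move 5: B@(1,1) -> caps B=0 W=0
Move 6: W@(0,3) -> caps B=0 W=0
Move 7: B@(3,0) -> caps B=0 W=0
Move 8: W@(3,2) -> caps B=0 W=0
Move 9: B@(2,3) -> caps B=0 W=0
Move 10: W@(1,2) -> caps B=0 W=0
Move 11: B@(1,0) -> caps B=0 W=0
Move 12: W@(2,2) -> caps B=0 W=2

Answer: 0 2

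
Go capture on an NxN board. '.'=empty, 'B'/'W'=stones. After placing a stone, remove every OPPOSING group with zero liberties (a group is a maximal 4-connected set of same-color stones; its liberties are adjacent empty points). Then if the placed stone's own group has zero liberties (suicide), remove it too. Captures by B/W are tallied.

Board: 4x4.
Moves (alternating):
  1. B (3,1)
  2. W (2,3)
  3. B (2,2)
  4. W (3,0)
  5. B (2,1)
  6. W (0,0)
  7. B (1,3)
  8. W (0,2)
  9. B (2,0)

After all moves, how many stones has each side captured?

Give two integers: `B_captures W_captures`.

Answer: 1 0

Derivation:
Move 1: B@(3,1) -> caps B=0 W=0
Move 2: W@(2,3) -> caps B=0 W=0
Move 3: B@(2,2) -> caps B=0 W=0
Move 4: W@(3,0) -> caps B=0 W=0
Move 5: B@(2,1) -> caps B=0 W=0
Move 6: W@(0,0) -> caps B=0 W=0
Move 7: B@(1,3) -> caps B=0 W=0
Move 8: W@(0,2) -> caps B=0 W=0
Move 9: B@(2,0) -> caps B=1 W=0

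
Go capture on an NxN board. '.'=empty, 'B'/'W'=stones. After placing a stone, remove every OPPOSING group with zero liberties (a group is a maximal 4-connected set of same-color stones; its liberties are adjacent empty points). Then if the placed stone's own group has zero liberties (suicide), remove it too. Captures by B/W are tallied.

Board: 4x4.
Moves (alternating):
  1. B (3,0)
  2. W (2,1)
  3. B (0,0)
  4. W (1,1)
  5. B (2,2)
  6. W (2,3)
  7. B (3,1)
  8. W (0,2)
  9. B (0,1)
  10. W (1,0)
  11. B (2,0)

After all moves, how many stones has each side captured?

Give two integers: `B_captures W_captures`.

Move 1: B@(3,0) -> caps B=0 W=0
Move 2: W@(2,1) -> caps B=0 W=0
Move 3: B@(0,0) -> caps B=0 W=0
Move 4: W@(1,1) -> caps B=0 W=0
Move 5: B@(2,2) -> caps B=0 W=0
Move 6: W@(2,3) -> caps B=0 W=0
Move 7: B@(3,1) -> caps B=0 W=0
Move 8: W@(0,2) -> caps B=0 W=0
Move 9: B@(0,1) -> caps B=0 W=0
Move 10: W@(1,0) -> caps B=0 W=2
Move 11: B@(2,0) -> caps B=0 W=2

Answer: 0 2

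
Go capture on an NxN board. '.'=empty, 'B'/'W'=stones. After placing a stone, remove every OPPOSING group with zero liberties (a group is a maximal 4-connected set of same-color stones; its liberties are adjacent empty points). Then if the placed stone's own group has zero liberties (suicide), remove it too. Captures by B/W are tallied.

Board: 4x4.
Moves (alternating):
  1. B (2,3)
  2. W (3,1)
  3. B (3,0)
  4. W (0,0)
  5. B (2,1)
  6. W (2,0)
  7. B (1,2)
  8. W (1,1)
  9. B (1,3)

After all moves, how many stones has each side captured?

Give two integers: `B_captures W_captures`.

Move 1: B@(2,3) -> caps B=0 W=0
Move 2: W@(3,1) -> caps B=0 W=0
Move 3: B@(3,0) -> caps B=0 W=0
Move 4: W@(0,0) -> caps B=0 W=0
Move 5: B@(2,1) -> caps B=0 W=0
Move 6: W@(2,0) -> caps B=0 W=1
Move 7: B@(1,2) -> caps B=0 W=1
Move 8: W@(1,1) -> caps B=0 W=1
Move 9: B@(1,3) -> caps B=0 W=1

Answer: 0 1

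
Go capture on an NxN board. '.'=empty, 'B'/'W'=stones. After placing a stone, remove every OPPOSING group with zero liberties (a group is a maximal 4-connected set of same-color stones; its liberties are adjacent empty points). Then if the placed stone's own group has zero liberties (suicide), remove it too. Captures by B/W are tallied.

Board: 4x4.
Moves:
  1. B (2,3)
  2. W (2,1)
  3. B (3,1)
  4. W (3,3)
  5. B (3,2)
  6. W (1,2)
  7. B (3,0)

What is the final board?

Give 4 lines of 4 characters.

Move 1: B@(2,3) -> caps B=0 W=0
Move 2: W@(2,1) -> caps B=0 W=0
Move 3: B@(3,1) -> caps B=0 W=0
Move 4: W@(3,3) -> caps B=0 W=0
Move 5: B@(3,2) -> caps B=1 W=0
Move 6: W@(1,2) -> caps B=1 W=0
Move 7: B@(3,0) -> caps B=1 W=0

Answer: ....
..W.
.W.B
BBB.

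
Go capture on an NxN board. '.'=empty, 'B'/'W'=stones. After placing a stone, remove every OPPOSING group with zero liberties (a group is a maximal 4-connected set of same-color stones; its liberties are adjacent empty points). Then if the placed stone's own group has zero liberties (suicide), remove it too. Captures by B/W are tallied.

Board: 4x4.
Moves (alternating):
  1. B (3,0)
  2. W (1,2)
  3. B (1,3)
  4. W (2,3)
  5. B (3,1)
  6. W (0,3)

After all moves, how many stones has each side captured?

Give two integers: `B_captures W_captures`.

Answer: 0 1

Derivation:
Move 1: B@(3,0) -> caps B=0 W=0
Move 2: W@(1,2) -> caps B=0 W=0
Move 3: B@(1,3) -> caps B=0 W=0
Move 4: W@(2,3) -> caps B=0 W=0
Move 5: B@(3,1) -> caps B=0 W=0
Move 6: W@(0,3) -> caps B=0 W=1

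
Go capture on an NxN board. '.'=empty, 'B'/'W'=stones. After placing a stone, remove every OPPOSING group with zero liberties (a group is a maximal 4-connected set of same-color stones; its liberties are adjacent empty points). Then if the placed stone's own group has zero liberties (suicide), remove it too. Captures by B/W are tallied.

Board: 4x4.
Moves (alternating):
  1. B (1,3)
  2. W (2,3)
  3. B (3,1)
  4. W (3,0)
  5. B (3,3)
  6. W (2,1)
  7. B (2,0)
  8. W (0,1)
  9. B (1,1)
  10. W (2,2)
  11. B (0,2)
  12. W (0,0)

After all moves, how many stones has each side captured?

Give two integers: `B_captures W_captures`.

Answer: 1 0

Derivation:
Move 1: B@(1,3) -> caps B=0 W=0
Move 2: W@(2,3) -> caps B=0 W=0
Move 3: B@(3,1) -> caps B=0 W=0
Move 4: W@(3,0) -> caps B=0 W=0
Move 5: B@(3,3) -> caps B=0 W=0
Move 6: W@(2,1) -> caps B=0 W=0
Move 7: B@(2,0) -> caps B=1 W=0
Move 8: W@(0,1) -> caps B=1 W=0
Move 9: B@(1,1) -> caps B=1 W=0
Move 10: W@(2,2) -> caps B=1 W=0
Move 11: B@(0,2) -> caps B=1 W=0
Move 12: W@(0,0) -> caps B=1 W=0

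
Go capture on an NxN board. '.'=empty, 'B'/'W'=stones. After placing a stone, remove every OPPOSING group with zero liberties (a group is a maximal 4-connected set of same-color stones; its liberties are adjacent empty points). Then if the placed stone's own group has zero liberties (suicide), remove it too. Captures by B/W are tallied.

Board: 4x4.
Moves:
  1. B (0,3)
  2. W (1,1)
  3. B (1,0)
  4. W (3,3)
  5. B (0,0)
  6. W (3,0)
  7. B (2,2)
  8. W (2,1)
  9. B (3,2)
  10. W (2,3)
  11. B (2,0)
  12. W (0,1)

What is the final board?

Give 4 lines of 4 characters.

Move 1: B@(0,3) -> caps B=0 W=0
Move 2: W@(1,1) -> caps B=0 W=0
Move 3: B@(1,0) -> caps B=0 W=0
Move 4: W@(3,3) -> caps B=0 W=0
Move 5: B@(0,0) -> caps B=0 W=0
Move 6: W@(3,0) -> caps B=0 W=0
Move 7: B@(2,2) -> caps B=0 W=0
Move 8: W@(2,1) -> caps B=0 W=0
Move 9: B@(3,2) -> caps B=0 W=0
Move 10: W@(2,3) -> caps B=0 W=0
Move 11: B@(2,0) -> caps B=0 W=0
Move 12: W@(0,1) -> caps B=0 W=3

Answer: .W.B
.W..
.WBW
W.BW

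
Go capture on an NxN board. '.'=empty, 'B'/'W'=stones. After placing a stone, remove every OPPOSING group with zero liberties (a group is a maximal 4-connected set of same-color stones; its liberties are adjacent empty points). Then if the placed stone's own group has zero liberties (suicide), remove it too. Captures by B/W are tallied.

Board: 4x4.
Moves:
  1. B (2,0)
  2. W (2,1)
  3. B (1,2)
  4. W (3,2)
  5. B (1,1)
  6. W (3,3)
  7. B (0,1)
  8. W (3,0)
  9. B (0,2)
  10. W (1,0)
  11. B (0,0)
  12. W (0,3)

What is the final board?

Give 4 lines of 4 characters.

Answer: BBBW
WBB.
.W..
W.WW

Derivation:
Move 1: B@(2,0) -> caps B=0 W=0
Move 2: W@(2,1) -> caps B=0 W=0
Move 3: B@(1,2) -> caps B=0 W=0
Move 4: W@(3,2) -> caps B=0 W=0
Move 5: B@(1,1) -> caps B=0 W=0
Move 6: W@(3,3) -> caps B=0 W=0
Move 7: B@(0,1) -> caps B=0 W=0
Move 8: W@(3,0) -> caps B=0 W=0
Move 9: B@(0,2) -> caps B=0 W=0
Move 10: W@(1,0) -> caps B=0 W=1
Move 11: B@(0,0) -> caps B=0 W=1
Move 12: W@(0,3) -> caps B=0 W=1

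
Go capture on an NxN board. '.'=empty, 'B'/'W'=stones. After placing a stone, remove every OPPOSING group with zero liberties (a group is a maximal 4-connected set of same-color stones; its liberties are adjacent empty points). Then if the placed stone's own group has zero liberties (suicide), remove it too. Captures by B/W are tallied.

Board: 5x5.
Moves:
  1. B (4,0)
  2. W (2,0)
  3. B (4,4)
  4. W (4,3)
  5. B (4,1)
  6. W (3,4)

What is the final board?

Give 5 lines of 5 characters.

Move 1: B@(4,0) -> caps B=0 W=0
Move 2: W@(2,0) -> caps B=0 W=0
Move 3: B@(4,4) -> caps B=0 W=0
Move 4: W@(4,3) -> caps B=0 W=0
Move 5: B@(4,1) -> caps B=0 W=0
Move 6: W@(3,4) -> caps B=0 W=1

Answer: .....
.....
W....
....W
BB.W.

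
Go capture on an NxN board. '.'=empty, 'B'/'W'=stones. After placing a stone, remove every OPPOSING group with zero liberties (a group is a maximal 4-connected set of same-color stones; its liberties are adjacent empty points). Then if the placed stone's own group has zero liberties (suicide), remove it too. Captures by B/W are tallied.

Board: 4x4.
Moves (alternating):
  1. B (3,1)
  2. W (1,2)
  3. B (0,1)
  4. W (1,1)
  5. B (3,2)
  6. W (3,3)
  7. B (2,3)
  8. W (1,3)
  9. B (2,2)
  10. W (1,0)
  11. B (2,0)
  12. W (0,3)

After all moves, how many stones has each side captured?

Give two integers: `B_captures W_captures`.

Move 1: B@(3,1) -> caps B=0 W=0
Move 2: W@(1,2) -> caps B=0 W=0
Move 3: B@(0,1) -> caps B=0 W=0
Move 4: W@(1,1) -> caps B=0 W=0
Move 5: B@(3,2) -> caps B=0 W=0
Move 6: W@(3,3) -> caps B=0 W=0
Move 7: B@(2,3) -> caps B=1 W=0
Move 8: W@(1,3) -> caps B=1 W=0
Move 9: B@(2,2) -> caps B=1 W=0
Move 10: W@(1,0) -> caps B=1 W=0
Move 11: B@(2,0) -> caps B=1 W=0
Move 12: W@(0,3) -> caps B=1 W=0

Answer: 1 0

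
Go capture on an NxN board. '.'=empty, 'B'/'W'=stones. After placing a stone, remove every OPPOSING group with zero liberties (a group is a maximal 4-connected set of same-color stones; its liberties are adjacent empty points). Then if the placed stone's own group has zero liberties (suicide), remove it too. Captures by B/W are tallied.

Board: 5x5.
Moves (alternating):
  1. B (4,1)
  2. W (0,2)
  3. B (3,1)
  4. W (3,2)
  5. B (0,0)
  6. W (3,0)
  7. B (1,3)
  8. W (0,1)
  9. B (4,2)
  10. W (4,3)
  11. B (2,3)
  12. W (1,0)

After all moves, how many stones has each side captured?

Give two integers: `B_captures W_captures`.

Move 1: B@(4,1) -> caps B=0 W=0
Move 2: W@(0,2) -> caps B=0 W=0
Move 3: B@(3,1) -> caps B=0 W=0
Move 4: W@(3,2) -> caps B=0 W=0
Move 5: B@(0,0) -> caps B=0 W=0
Move 6: W@(3,0) -> caps B=0 W=0
Move 7: B@(1,3) -> caps B=0 W=0
Move 8: W@(0,1) -> caps B=0 W=0
Move 9: B@(4,2) -> caps B=0 W=0
Move 10: W@(4,3) -> caps B=0 W=0
Move 11: B@(2,3) -> caps B=0 W=0
Move 12: W@(1,0) -> caps B=0 W=1

Answer: 0 1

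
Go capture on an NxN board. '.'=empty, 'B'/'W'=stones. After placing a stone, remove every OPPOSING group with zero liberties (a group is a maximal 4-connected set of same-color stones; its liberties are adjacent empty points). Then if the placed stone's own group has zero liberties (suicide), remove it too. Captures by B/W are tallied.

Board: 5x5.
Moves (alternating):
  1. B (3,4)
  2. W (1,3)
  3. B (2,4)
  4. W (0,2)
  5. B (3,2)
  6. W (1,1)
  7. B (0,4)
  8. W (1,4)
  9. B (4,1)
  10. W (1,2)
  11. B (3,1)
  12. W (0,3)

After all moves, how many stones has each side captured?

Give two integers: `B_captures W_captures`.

Answer: 0 1

Derivation:
Move 1: B@(3,4) -> caps B=0 W=0
Move 2: W@(1,3) -> caps B=0 W=0
Move 3: B@(2,4) -> caps B=0 W=0
Move 4: W@(0,2) -> caps B=0 W=0
Move 5: B@(3,2) -> caps B=0 W=0
Move 6: W@(1,1) -> caps B=0 W=0
Move 7: B@(0,4) -> caps B=0 W=0
Move 8: W@(1,4) -> caps B=0 W=0
Move 9: B@(4,1) -> caps B=0 W=0
Move 10: W@(1,2) -> caps B=0 W=0
Move 11: B@(3,1) -> caps B=0 W=0
Move 12: W@(0,3) -> caps B=0 W=1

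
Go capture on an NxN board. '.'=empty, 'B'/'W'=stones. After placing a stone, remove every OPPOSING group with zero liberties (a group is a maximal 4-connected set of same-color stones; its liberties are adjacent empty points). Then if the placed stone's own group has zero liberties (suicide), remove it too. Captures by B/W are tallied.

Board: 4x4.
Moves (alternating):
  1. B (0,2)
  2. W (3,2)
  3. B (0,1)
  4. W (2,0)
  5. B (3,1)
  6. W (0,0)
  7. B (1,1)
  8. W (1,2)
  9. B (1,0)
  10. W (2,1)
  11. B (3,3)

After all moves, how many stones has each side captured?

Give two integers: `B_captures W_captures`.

Answer: 1 0

Derivation:
Move 1: B@(0,2) -> caps B=0 W=0
Move 2: W@(3,2) -> caps B=0 W=0
Move 3: B@(0,1) -> caps B=0 W=0
Move 4: W@(2,0) -> caps B=0 W=0
Move 5: B@(3,1) -> caps B=0 W=0
Move 6: W@(0,0) -> caps B=0 W=0
Move 7: B@(1,1) -> caps B=0 W=0
Move 8: W@(1,2) -> caps B=0 W=0
Move 9: B@(1,0) -> caps B=1 W=0
Move 10: W@(2,1) -> caps B=1 W=0
Move 11: B@(3,3) -> caps B=1 W=0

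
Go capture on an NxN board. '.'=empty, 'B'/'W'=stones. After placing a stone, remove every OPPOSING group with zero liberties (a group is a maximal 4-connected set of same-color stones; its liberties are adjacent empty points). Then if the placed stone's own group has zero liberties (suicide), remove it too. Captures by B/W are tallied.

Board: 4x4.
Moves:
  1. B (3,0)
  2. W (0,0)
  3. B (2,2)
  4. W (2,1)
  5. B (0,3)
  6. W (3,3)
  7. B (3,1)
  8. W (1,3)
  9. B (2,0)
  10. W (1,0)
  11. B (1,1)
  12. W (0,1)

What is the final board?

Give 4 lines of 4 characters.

Move 1: B@(3,0) -> caps B=0 W=0
Move 2: W@(0,0) -> caps B=0 W=0
Move 3: B@(2,2) -> caps B=0 W=0
Move 4: W@(2,1) -> caps B=0 W=0
Move 5: B@(0,3) -> caps B=0 W=0
Move 6: W@(3,3) -> caps B=0 W=0
Move 7: B@(3,1) -> caps B=0 W=0
Move 8: W@(1,3) -> caps B=0 W=0
Move 9: B@(2,0) -> caps B=0 W=0
Move 10: W@(1,0) -> caps B=0 W=0
Move 11: B@(1,1) -> caps B=1 W=0
Move 12: W@(0,1) -> caps B=1 W=0

Answer: WW.B
WB.W
B.B.
BB.W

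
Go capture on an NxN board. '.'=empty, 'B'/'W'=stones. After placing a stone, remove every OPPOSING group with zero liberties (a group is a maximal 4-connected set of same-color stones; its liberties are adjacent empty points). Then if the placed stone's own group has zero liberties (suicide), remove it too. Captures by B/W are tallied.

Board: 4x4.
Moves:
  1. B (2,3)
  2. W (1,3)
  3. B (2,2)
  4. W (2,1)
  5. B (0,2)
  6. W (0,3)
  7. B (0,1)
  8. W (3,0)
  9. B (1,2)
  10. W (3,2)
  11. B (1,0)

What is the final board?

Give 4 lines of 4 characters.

Answer: .BB.
B.B.
.WBB
W.W.

Derivation:
Move 1: B@(2,3) -> caps B=0 W=0
Move 2: W@(1,3) -> caps B=0 W=0
Move 3: B@(2,2) -> caps B=0 W=0
Move 4: W@(2,1) -> caps B=0 W=0
Move 5: B@(0,2) -> caps B=0 W=0
Move 6: W@(0,3) -> caps B=0 W=0
Move 7: B@(0,1) -> caps B=0 W=0
Move 8: W@(3,0) -> caps B=0 W=0
Move 9: B@(1,2) -> caps B=2 W=0
Move 10: W@(3,2) -> caps B=2 W=0
Move 11: B@(1,0) -> caps B=2 W=0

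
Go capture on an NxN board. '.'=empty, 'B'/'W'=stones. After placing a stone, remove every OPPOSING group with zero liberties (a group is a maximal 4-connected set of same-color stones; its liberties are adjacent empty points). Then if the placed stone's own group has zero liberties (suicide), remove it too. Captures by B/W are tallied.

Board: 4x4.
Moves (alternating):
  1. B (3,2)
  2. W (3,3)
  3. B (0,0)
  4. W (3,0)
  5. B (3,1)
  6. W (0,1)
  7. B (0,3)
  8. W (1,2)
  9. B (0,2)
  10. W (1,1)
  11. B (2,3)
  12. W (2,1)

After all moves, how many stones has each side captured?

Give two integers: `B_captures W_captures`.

Move 1: B@(3,2) -> caps B=0 W=0
Move 2: W@(3,3) -> caps B=0 W=0
Move 3: B@(0,0) -> caps B=0 W=0
Move 4: W@(3,0) -> caps B=0 W=0
Move 5: B@(3,1) -> caps B=0 W=0
Move 6: W@(0,1) -> caps B=0 W=0
Move 7: B@(0,3) -> caps B=0 W=0
Move 8: W@(1,2) -> caps B=0 W=0
Move 9: B@(0,2) -> caps B=0 W=0
Move 10: W@(1,1) -> caps B=0 W=0
Move 11: B@(2,3) -> caps B=1 W=0
Move 12: W@(2,1) -> caps B=1 W=0

Answer: 1 0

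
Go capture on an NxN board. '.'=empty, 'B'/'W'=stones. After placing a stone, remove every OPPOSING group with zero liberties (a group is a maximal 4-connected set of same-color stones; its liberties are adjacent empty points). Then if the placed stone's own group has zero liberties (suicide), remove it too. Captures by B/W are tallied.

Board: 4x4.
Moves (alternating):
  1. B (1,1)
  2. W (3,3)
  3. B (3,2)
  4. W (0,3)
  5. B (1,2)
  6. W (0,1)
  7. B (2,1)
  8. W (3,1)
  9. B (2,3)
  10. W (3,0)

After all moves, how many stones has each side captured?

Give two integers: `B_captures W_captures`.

Move 1: B@(1,1) -> caps B=0 W=0
Move 2: W@(3,3) -> caps B=0 W=0
Move 3: B@(3,2) -> caps B=0 W=0
Move 4: W@(0,3) -> caps B=0 W=0
Move 5: B@(1,2) -> caps B=0 W=0
Move 6: W@(0,1) -> caps B=0 W=0
Move 7: B@(2,1) -> caps B=0 W=0
Move 8: W@(3,1) -> caps B=0 W=0
Move 9: B@(2,3) -> caps B=1 W=0
Move 10: W@(3,0) -> caps B=1 W=0

Answer: 1 0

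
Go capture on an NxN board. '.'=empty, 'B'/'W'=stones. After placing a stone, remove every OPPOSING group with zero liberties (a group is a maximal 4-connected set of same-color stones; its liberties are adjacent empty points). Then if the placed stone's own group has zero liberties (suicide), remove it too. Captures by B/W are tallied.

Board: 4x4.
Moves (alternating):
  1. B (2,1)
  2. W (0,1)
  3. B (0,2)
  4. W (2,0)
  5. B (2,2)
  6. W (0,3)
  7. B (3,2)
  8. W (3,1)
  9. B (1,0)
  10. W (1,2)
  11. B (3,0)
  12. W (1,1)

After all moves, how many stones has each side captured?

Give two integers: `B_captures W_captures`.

Answer: 2 1

Derivation:
Move 1: B@(2,1) -> caps B=0 W=0
Move 2: W@(0,1) -> caps B=0 W=0
Move 3: B@(0,2) -> caps B=0 W=0
Move 4: W@(2,0) -> caps B=0 W=0
Move 5: B@(2,2) -> caps B=0 W=0
Move 6: W@(0,3) -> caps B=0 W=0
Move 7: B@(3,2) -> caps B=0 W=0
Move 8: W@(3,1) -> caps B=0 W=0
Move 9: B@(1,0) -> caps B=0 W=0
Move 10: W@(1,2) -> caps B=0 W=1
Move 11: B@(3,0) -> caps B=2 W=1
Move 12: W@(1,1) -> caps B=2 W=1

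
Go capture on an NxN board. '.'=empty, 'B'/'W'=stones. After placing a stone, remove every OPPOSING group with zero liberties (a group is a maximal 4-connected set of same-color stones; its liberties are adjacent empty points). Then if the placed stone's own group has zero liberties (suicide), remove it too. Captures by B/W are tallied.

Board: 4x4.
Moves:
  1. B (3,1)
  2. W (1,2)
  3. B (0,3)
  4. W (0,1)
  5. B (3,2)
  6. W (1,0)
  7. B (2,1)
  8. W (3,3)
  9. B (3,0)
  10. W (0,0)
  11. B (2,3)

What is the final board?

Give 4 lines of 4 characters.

Move 1: B@(3,1) -> caps B=0 W=0
Move 2: W@(1,2) -> caps B=0 W=0
Move 3: B@(0,3) -> caps B=0 W=0
Move 4: W@(0,1) -> caps B=0 W=0
Move 5: B@(3,2) -> caps B=0 W=0
Move 6: W@(1,0) -> caps B=0 W=0
Move 7: B@(2,1) -> caps B=0 W=0
Move 8: W@(3,3) -> caps B=0 W=0
Move 9: B@(3,0) -> caps B=0 W=0
Move 10: W@(0,0) -> caps B=0 W=0
Move 11: B@(2,3) -> caps B=1 W=0

Answer: WW.B
W.W.
.B.B
BBB.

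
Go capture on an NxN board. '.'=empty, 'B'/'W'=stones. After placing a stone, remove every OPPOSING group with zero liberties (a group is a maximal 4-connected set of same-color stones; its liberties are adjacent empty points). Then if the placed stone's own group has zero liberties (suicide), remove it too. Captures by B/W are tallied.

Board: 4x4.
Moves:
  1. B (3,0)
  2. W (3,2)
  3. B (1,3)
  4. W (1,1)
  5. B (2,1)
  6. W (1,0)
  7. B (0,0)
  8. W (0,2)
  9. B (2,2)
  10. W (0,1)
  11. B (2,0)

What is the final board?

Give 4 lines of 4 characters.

Move 1: B@(3,0) -> caps B=0 W=0
Move 2: W@(3,2) -> caps B=0 W=0
Move 3: B@(1,3) -> caps B=0 W=0
Move 4: W@(1,1) -> caps B=0 W=0
Move 5: B@(2,1) -> caps B=0 W=0
Move 6: W@(1,0) -> caps B=0 W=0
Move 7: B@(0,0) -> caps B=0 W=0
Move 8: W@(0,2) -> caps B=0 W=0
Move 9: B@(2,2) -> caps B=0 W=0
Move 10: W@(0,1) -> caps B=0 W=1
Move 11: B@(2,0) -> caps B=0 W=1

Answer: .WW.
WW.B
BBB.
B.W.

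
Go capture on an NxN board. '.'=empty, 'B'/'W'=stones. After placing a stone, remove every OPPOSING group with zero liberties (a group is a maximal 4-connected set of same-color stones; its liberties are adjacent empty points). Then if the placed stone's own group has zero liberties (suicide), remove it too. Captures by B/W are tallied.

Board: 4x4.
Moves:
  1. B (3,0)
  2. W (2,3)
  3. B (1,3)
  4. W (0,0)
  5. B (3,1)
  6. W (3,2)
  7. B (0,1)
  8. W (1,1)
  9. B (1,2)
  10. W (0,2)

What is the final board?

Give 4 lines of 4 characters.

Move 1: B@(3,0) -> caps B=0 W=0
Move 2: W@(2,3) -> caps B=0 W=0
Move 3: B@(1,3) -> caps B=0 W=0
Move 4: W@(0,0) -> caps B=0 W=0
Move 5: B@(3,1) -> caps B=0 W=0
Move 6: W@(3,2) -> caps B=0 W=0
Move 7: B@(0,1) -> caps B=0 W=0
Move 8: W@(1,1) -> caps B=0 W=0
Move 9: B@(1,2) -> caps B=0 W=0
Move 10: W@(0,2) -> caps B=0 W=1

Answer: W.W.
.WBB
...W
BBW.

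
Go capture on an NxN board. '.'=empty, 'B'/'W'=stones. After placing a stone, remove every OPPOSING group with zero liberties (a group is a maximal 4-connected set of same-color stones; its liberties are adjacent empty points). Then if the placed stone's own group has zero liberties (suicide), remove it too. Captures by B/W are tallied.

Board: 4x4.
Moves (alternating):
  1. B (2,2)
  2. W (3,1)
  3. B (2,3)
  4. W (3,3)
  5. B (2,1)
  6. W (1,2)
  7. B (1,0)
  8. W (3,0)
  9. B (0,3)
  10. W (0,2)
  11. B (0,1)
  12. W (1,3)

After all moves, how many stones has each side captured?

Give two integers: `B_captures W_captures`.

Answer: 0 1

Derivation:
Move 1: B@(2,2) -> caps B=0 W=0
Move 2: W@(3,1) -> caps B=0 W=0
Move 3: B@(2,3) -> caps B=0 W=0
Move 4: W@(3,3) -> caps B=0 W=0
Move 5: B@(2,1) -> caps B=0 W=0
Move 6: W@(1,2) -> caps B=0 W=0
Move 7: B@(1,0) -> caps B=0 W=0
Move 8: W@(3,0) -> caps B=0 W=0
Move 9: B@(0,3) -> caps B=0 W=0
Move 10: W@(0,2) -> caps B=0 W=0
Move 11: B@(0,1) -> caps B=0 W=0
Move 12: W@(1,3) -> caps B=0 W=1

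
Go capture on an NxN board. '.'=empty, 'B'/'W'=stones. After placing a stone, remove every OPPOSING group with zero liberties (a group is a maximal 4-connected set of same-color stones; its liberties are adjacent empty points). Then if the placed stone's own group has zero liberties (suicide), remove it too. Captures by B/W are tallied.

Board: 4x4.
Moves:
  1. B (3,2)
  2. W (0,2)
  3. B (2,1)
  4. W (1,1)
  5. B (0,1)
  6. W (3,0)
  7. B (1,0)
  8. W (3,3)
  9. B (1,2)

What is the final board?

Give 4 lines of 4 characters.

Answer: .BW.
B.B.
.B..
W.BW

Derivation:
Move 1: B@(3,2) -> caps B=0 W=0
Move 2: W@(0,2) -> caps B=0 W=0
Move 3: B@(2,1) -> caps B=0 W=0
Move 4: W@(1,1) -> caps B=0 W=0
Move 5: B@(0,1) -> caps B=0 W=0
Move 6: W@(3,0) -> caps B=0 W=0
Move 7: B@(1,0) -> caps B=0 W=0
Move 8: W@(3,3) -> caps B=0 W=0
Move 9: B@(1,2) -> caps B=1 W=0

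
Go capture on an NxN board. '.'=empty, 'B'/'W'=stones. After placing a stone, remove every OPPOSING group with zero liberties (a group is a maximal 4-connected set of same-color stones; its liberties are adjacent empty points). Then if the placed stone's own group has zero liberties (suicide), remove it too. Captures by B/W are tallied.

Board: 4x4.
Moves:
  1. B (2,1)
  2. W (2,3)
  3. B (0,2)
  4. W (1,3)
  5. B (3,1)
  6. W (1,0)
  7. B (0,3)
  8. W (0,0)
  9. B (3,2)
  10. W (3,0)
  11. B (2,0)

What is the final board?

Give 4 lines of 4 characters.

Move 1: B@(2,1) -> caps B=0 W=0
Move 2: W@(2,3) -> caps B=0 W=0
Move 3: B@(0,2) -> caps B=0 W=0
Move 4: W@(1,3) -> caps B=0 W=0
Move 5: B@(3,1) -> caps B=0 W=0
Move 6: W@(1,0) -> caps B=0 W=0
Move 7: B@(0,3) -> caps B=0 W=0
Move 8: W@(0,0) -> caps B=0 W=0
Move 9: B@(3,2) -> caps B=0 W=0
Move 10: W@(3,0) -> caps B=0 W=0
Move 11: B@(2,0) -> caps B=1 W=0

Answer: W.BB
W..W
BB.W
.BB.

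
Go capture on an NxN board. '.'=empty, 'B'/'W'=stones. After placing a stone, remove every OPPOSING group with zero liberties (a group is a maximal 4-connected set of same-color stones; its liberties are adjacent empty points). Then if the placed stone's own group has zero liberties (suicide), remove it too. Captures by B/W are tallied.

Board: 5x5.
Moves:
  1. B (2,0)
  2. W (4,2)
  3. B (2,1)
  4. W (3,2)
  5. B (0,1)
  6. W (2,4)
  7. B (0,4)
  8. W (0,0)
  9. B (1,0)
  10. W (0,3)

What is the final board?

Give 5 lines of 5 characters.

Answer: .B.WB
B....
BB..W
..W..
..W..

Derivation:
Move 1: B@(2,0) -> caps B=0 W=0
Move 2: W@(4,2) -> caps B=0 W=0
Move 3: B@(2,1) -> caps B=0 W=0
Move 4: W@(3,2) -> caps B=0 W=0
Move 5: B@(0,1) -> caps B=0 W=0
Move 6: W@(2,4) -> caps B=0 W=0
Move 7: B@(0,4) -> caps B=0 W=0
Move 8: W@(0,0) -> caps B=0 W=0
Move 9: B@(1,0) -> caps B=1 W=0
Move 10: W@(0,3) -> caps B=1 W=0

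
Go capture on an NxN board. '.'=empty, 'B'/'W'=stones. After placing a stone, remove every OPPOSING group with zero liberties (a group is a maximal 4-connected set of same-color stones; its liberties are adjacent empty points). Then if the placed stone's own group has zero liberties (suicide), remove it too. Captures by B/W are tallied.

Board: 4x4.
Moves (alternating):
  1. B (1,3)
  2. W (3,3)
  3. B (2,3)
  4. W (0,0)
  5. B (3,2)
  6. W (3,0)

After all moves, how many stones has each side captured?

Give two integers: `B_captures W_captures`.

Move 1: B@(1,3) -> caps B=0 W=0
Move 2: W@(3,3) -> caps B=0 W=0
Move 3: B@(2,3) -> caps B=0 W=0
Move 4: W@(0,0) -> caps B=0 W=0
Move 5: B@(3,2) -> caps B=1 W=0
Move 6: W@(3,0) -> caps B=1 W=0

Answer: 1 0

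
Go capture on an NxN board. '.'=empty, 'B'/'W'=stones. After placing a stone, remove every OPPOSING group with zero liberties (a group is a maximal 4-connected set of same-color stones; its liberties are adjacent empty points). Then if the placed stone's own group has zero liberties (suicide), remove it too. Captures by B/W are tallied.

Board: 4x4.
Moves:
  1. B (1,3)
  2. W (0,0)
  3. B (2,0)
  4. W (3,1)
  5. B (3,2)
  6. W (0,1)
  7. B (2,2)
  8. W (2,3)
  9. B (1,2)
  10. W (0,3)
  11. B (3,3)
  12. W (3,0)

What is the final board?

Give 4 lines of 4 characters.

Answer: WW.W
..BB
B.B.
WWBB

Derivation:
Move 1: B@(1,3) -> caps B=0 W=0
Move 2: W@(0,0) -> caps B=0 W=0
Move 3: B@(2,0) -> caps B=0 W=0
Move 4: W@(3,1) -> caps B=0 W=0
Move 5: B@(3,2) -> caps B=0 W=0
Move 6: W@(0,1) -> caps B=0 W=0
Move 7: B@(2,2) -> caps B=0 W=0
Move 8: W@(2,3) -> caps B=0 W=0
Move 9: B@(1,2) -> caps B=0 W=0
Move 10: W@(0,3) -> caps B=0 W=0
Move 11: B@(3,3) -> caps B=1 W=0
Move 12: W@(3,0) -> caps B=1 W=0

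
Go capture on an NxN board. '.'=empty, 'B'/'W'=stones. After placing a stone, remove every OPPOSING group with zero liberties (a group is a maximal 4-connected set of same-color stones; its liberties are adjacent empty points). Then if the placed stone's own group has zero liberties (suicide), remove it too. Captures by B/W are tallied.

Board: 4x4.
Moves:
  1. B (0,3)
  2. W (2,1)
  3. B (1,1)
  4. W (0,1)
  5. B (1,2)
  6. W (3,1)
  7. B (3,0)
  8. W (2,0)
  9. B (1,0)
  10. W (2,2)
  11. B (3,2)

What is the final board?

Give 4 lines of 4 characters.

Answer: .W.B
BBB.
WWW.
.WB.

Derivation:
Move 1: B@(0,3) -> caps B=0 W=0
Move 2: W@(2,1) -> caps B=0 W=0
Move 3: B@(1,1) -> caps B=0 W=0
Move 4: W@(0,1) -> caps B=0 W=0
Move 5: B@(1,2) -> caps B=0 W=0
Move 6: W@(3,1) -> caps B=0 W=0
Move 7: B@(3,0) -> caps B=0 W=0
Move 8: W@(2,0) -> caps B=0 W=1
Move 9: B@(1,0) -> caps B=0 W=1
Move 10: W@(2,2) -> caps B=0 W=1
Move 11: B@(3,2) -> caps B=0 W=1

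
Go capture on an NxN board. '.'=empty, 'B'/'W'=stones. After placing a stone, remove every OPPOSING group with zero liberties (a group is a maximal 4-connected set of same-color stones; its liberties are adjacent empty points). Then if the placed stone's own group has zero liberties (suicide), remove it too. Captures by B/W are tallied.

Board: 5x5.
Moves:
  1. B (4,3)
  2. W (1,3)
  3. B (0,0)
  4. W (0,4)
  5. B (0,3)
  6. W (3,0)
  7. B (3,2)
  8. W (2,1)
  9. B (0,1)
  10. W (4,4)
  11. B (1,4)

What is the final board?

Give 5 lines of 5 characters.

Answer: BB.B.
...WB
.W...
W.B..
...BW

Derivation:
Move 1: B@(4,3) -> caps B=0 W=0
Move 2: W@(1,3) -> caps B=0 W=0
Move 3: B@(0,0) -> caps B=0 W=0
Move 4: W@(0,4) -> caps B=0 W=0
Move 5: B@(0,3) -> caps B=0 W=0
Move 6: W@(3,0) -> caps B=0 W=0
Move 7: B@(3,2) -> caps B=0 W=0
Move 8: W@(2,1) -> caps B=0 W=0
Move 9: B@(0,1) -> caps B=0 W=0
Move 10: W@(4,4) -> caps B=0 W=0
Move 11: B@(1,4) -> caps B=1 W=0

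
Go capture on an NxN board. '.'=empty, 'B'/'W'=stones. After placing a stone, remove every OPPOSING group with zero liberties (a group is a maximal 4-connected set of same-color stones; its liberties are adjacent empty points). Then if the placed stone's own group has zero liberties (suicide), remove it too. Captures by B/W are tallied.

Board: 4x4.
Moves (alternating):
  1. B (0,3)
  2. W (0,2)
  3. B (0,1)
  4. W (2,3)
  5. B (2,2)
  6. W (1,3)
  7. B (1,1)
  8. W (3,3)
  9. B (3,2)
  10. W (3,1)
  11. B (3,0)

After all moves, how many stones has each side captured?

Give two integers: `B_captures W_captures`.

Move 1: B@(0,3) -> caps B=0 W=0
Move 2: W@(0,2) -> caps B=0 W=0
Move 3: B@(0,1) -> caps B=0 W=0
Move 4: W@(2,3) -> caps B=0 W=0
Move 5: B@(2,2) -> caps B=0 W=0
Move 6: W@(1,3) -> caps B=0 W=1
Move 7: B@(1,1) -> caps B=0 W=1
Move 8: W@(3,3) -> caps B=0 W=1
Move 9: B@(3,2) -> caps B=0 W=1
Move 10: W@(3,1) -> caps B=0 W=1
Move 11: B@(3,0) -> caps B=0 W=1

Answer: 0 1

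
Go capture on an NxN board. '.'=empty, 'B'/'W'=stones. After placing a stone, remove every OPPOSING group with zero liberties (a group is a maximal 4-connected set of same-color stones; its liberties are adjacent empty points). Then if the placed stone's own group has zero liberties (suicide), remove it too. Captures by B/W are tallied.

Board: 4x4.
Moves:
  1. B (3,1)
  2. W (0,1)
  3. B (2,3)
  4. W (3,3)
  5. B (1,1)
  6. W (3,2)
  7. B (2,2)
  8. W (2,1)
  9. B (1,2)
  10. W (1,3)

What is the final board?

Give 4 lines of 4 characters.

Move 1: B@(3,1) -> caps B=0 W=0
Move 2: W@(0,1) -> caps B=0 W=0
Move 3: B@(2,3) -> caps B=0 W=0
Move 4: W@(3,3) -> caps B=0 W=0
Move 5: B@(1,1) -> caps B=0 W=0
Move 6: W@(3,2) -> caps B=0 W=0
Move 7: B@(2,2) -> caps B=2 W=0
Move 8: W@(2,1) -> caps B=2 W=0
Move 9: B@(1,2) -> caps B=2 W=0
Move 10: W@(1,3) -> caps B=2 W=0

Answer: .W..
.BBW
.WBB
.B..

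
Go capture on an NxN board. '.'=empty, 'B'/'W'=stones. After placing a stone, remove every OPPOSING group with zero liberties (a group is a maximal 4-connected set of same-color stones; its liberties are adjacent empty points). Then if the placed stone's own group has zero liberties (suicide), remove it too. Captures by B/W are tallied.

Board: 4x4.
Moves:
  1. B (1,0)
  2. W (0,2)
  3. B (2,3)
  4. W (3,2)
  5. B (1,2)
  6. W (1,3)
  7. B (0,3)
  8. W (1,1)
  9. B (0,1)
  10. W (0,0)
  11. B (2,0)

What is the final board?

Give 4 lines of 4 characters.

Answer: .B.B
BWB.
B..B
..W.

Derivation:
Move 1: B@(1,0) -> caps B=0 W=0
Move 2: W@(0,2) -> caps B=0 W=0
Move 3: B@(2,3) -> caps B=0 W=0
Move 4: W@(3,2) -> caps B=0 W=0
Move 5: B@(1,2) -> caps B=0 W=0
Move 6: W@(1,3) -> caps B=0 W=0
Move 7: B@(0,3) -> caps B=1 W=0
Move 8: W@(1,1) -> caps B=1 W=0
Move 9: B@(0,1) -> caps B=2 W=0
Move 10: W@(0,0) -> caps B=2 W=0
Move 11: B@(2,0) -> caps B=2 W=0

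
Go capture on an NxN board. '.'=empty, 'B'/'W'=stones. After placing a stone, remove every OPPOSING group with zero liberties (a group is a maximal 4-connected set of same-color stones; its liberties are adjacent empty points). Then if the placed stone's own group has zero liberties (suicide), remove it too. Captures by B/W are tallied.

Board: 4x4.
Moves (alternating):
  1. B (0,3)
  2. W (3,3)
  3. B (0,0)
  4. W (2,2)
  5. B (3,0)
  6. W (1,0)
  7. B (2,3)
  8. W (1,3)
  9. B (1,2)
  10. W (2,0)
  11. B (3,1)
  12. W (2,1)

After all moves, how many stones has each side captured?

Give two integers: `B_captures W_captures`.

Move 1: B@(0,3) -> caps B=0 W=0
Move 2: W@(3,3) -> caps B=0 W=0
Move 3: B@(0,0) -> caps B=0 W=0
Move 4: W@(2,2) -> caps B=0 W=0
Move 5: B@(3,0) -> caps B=0 W=0
Move 6: W@(1,0) -> caps B=0 W=0
Move 7: B@(2,3) -> caps B=0 W=0
Move 8: W@(1,3) -> caps B=0 W=1
Move 9: B@(1,2) -> caps B=0 W=1
Move 10: W@(2,0) -> caps B=0 W=1
Move 11: B@(3,1) -> caps B=0 W=1
Move 12: W@(2,1) -> caps B=0 W=1

Answer: 0 1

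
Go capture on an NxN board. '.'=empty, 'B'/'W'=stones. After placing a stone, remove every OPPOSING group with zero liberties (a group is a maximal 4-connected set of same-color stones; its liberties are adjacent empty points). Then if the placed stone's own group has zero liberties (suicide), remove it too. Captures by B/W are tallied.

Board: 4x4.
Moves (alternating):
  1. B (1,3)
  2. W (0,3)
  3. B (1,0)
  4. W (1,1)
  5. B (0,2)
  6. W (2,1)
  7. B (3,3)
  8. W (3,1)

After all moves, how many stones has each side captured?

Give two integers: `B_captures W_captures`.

Move 1: B@(1,3) -> caps B=0 W=0
Move 2: W@(0,3) -> caps B=0 W=0
Move 3: B@(1,0) -> caps B=0 W=0
Move 4: W@(1,1) -> caps B=0 W=0
Move 5: B@(0,2) -> caps B=1 W=0
Move 6: W@(2,1) -> caps B=1 W=0
Move 7: B@(3,3) -> caps B=1 W=0
Move 8: W@(3,1) -> caps B=1 W=0

Answer: 1 0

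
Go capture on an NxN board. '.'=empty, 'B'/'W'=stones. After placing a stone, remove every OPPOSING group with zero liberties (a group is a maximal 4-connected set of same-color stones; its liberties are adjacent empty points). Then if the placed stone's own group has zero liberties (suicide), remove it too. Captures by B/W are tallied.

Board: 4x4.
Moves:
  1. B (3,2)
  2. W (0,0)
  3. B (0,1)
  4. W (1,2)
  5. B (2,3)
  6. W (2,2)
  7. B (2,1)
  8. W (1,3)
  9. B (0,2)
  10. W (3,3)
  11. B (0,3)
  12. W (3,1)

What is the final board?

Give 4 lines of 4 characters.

Move 1: B@(3,2) -> caps B=0 W=0
Move 2: W@(0,0) -> caps B=0 W=0
Move 3: B@(0,1) -> caps B=0 W=0
Move 4: W@(1,2) -> caps B=0 W=0
Move 5: B@(2,3) -> caps B=0 W=0
Move 6: W@(2,2) -> caps B=0 W=0
Move 7: B@(2,1) -> caps B=0 W=0
Move 8: W@(1,3) -> caps B=0 W=0
Move 9: B@(0,2) -> caps B=0 W=0
Move 10: W@(3,3) -> caps B=0 W=1
Move 11: B@(0,3) -> caps B=0 W=1
Move 12: W@(3,1) -> caps B=0 W=2

Answer: WBBB
..WW
.BW.
.W.W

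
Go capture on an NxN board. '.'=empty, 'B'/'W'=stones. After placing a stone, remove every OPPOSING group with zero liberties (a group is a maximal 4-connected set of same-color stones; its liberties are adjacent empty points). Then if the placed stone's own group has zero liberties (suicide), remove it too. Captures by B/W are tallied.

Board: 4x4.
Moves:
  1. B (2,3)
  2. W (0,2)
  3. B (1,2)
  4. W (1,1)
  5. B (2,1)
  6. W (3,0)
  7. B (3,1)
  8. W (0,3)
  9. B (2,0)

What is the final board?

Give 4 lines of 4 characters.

Move 1: B@(2,3) -> caps B=0 W=0
Move 2: W@(0,2) -> caps B=0 W=0
Move 3: B@(1,2) -> caps B=0 W=0
Move 4: W@(1,1) -> caps B=0 W=0
Move 5: B@(2,1) -> caps B=0 W=0
Move 6: W@(3,0) -> caps B=0 W=0
Move 7: B@(3,1) -> caps B=0 W=0
Move 8: W@(0,3) -> caps B=0 W=0
Move 9: B@(2,0) -> caps B=1 W=0

Answer: ..WW
.WB.
BB.B
.B..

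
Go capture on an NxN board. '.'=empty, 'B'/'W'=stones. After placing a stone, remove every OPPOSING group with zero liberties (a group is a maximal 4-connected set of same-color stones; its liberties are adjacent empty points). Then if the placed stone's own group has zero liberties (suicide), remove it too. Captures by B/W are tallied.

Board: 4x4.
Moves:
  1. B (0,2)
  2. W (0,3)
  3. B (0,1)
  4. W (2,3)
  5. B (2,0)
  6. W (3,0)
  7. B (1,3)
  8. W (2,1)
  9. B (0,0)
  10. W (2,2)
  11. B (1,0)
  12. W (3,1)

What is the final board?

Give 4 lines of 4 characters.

Move 1: B@(0,2) -> caps B=0 W=0
Move 2: W@(0,3) -> caps B=0 W=0
Move 3: B@(0,1) -> caps B=0 W=0
Move 4: W@(2,3) -> caps B=0 W=0
Move 5: B@(2,0) -> caps B=0 W=0
Move 6: W@(3,0) -> caps B=0 W=0
Move 7: B@(1,3) -> caps B=1 W=0
Move 8: W@(2,1) -> caps B=1 W=0
Move 9: B@(0,0) -> caps B=1 W=0
Move 10: W@(2,2) -> caps B=1 W=0
Move 11: B@(1,0) -> caps B=1 W=0
Move 12: W@(3,1) -> caps B=1 W=0

Answer: BBB.
B..B
BWWW
WW..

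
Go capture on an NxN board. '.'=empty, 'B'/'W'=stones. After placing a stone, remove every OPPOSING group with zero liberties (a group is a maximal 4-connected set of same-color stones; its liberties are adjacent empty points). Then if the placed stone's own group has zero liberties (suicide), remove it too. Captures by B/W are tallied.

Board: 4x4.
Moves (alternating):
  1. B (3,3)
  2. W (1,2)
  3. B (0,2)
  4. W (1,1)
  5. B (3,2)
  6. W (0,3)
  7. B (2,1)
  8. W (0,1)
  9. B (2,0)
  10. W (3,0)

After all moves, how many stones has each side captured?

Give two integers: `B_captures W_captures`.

Answer: 0 1

Derivation:
Move 1: B@(3,3) -> caps B=0 W=0
Move 2: W@(1,2) -> caps B=0 W=0
Move 3: B@(0,2) -> caps B=0 W=0
Move 4: W@(1,1) -> caps B=0 W=0
Move 5: B@(3,2) -> caps B=0 W=0
Move 6: W@(0,3) -> caps B=0 W=0
Move 7: B@(2,1) -> caps B=0 W=0
Move 8: W@(0,1) -> caps B=0 W=1
Move 9: B@(2,0) -> caps B=0 W=1
Move 10: W@(3,0) -> caps B=0 W=1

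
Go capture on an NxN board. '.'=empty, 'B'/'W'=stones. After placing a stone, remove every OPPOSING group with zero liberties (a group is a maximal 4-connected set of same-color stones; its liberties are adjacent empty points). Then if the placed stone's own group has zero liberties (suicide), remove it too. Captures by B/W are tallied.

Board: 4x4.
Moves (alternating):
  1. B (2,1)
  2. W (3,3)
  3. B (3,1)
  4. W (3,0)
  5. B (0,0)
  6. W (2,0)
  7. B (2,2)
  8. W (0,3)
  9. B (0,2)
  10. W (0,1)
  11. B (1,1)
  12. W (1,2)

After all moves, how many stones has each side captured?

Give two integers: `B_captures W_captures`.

Move 1: B@(2,1) -> caps B=0 W=0
Move 2: W@(3,3) -> caps B=0 W=0
Move 3: B@(3,1) -> caps B=0 W=0
Move 4: W@(3,0) -> caps B=0 W=0
Move 5: B@(0,0) -> caps B=0 W=0
Move 6: W@(2,0) -> caps B=0 W=0
Move 7: B@(2,2) -> caps B=0 W=0
Move 8: W@(0,3) -> caps B=0 W=0
Move 9: B@(0,2) -> caps B=0 W=0
Move 10: W@(0,1) -> caps B=0 W=0
Move 11: B@(1,1) -> caps B=1 W=0
Move 12: W@(1,2) -> caps B=1 W=0

Answer: 1 0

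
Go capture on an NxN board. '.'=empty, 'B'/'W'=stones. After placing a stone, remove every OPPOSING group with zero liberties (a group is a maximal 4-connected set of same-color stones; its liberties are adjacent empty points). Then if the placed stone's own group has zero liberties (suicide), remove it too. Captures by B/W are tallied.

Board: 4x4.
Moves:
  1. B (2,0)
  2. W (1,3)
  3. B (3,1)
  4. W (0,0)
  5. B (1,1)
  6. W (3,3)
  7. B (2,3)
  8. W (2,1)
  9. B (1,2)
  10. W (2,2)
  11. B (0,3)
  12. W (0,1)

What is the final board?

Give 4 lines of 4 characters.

Move 1: B@(2,0) -> caps B=0 W=0
Move 2: W@(1,3) -> caps B=0 W=0
Move 3: B@(3,1) -> caps B=0 W=0
Move 4: W@(0,0) -> caps B=0 W=0
Move 5: B@(1,1) -> caps B=0 W=0
Move 6: W@(3,3) -> caps B=0 W=0
Move 7: B@(2,3) -> caps B=0 W=0
Move 8: W@(2,1) -> caps B=0 W=0
Move 9: B@(1,2) -> caps B=0 W=0
Move 10: W@(2,2) -> caps B=0 W=1
Move 11: B@(0,3) -> caps B=0 W=1
Move 12: W@(0,1) -> caps B=0 W=1

Answer: WW.B
.BBW
BWW.
.B.W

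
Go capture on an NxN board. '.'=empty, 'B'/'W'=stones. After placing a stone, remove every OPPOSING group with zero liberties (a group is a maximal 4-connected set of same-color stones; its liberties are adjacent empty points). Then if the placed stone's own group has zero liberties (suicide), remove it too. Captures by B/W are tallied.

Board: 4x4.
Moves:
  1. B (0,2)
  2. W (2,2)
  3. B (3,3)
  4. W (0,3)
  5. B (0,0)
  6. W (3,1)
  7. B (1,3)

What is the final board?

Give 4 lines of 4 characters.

Move 1: B@(0,2) -> caps B=0 W=0
Move 2: W@(2,2) -> caps B=0 W=0
Move 3: B@(3,3) -> caps B=0 W=0
Move 4: W@(0,3) -> caps B=0 W=0
Move 5: B@(0,0) -> caps B=0 W=0
Move 6: W@(3,1) -> caps B=0 W=0
Move 7: B@(1,3) -> caps B=1 W=0

Answer: B.B.
...B
..W.
.W.B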